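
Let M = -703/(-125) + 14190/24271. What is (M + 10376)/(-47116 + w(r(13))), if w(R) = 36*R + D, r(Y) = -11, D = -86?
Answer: -31498323263/144406382250 ≈ -0.21812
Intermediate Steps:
M = 18836263/3033875 (M = -703*(-1/125) + 14190*(1/24271) = 703/125 + 14190/24271 = 18836263/3033875 ≈ 6.2086)
w(R) = -86 + 36*R (w(R) = 36*R - 86 = -86 + 36*R)
(M + 10376)/(-47116 + w(r(13))) = (18836263/3033875 + 10376)/(-47116 + (-86 + 36*(-11))) = 31498323263/(3033875*(-47116 + (-86 - 396))) = 31498323263/(3033875*(-47116 - 482)) = (31498323263/3033875)/(-47598) = (31498323263/3033875)*(-1/47598) = -31498323263/144406382250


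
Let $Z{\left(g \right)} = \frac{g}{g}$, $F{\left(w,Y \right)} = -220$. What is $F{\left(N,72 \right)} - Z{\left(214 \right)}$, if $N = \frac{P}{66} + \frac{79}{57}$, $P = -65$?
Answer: $-221$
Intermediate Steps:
$N = \frac{503}{1254}$ ($N = - \frac{65}{66} + \frac{79}{57} = \frac{503}{1254} \approx 0.40112$)
$Z{\left(g \right)} = 1$
$F{\left(N,72 \right)} - Z{\left(214 \right)} = -220 - 1 = -221$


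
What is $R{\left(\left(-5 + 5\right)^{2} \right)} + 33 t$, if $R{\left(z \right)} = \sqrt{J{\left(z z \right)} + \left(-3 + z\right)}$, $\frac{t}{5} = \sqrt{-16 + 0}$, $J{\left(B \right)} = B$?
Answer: $i \left(660 + \sqrt{3}\right) \approx 661.73 i$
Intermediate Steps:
$t = 20 i$ ($t = 5 \sqrt{-16 + 0} = 5 \sqrt{-16} = 5 \cdot 4 i = 20 i \approx 20.0 i$)
$R{\left(z \right)} = \sqrt{-3 + z + z^{2}}$ ($R{\left(z \right)} = \sqrt{z z + \left(-3 + z\right)} = \sqrt{z^{2} + \left(-3 + z\right)} = \sqrt{-3 + z + z^{2}}$)
$R{\left(\left(-5 + 5\right)^{2} \right)} + 33 t = \sqrt{-3 + \left(-5 + 5\right)^{2} + \left(\left(-5 + 5\right)^{2}\right)^{2}} + 33 \cdot 20 i = \sqrt{-3 + 0^{2} + \left(0^{2}\right)^{2}} + 660 i = \sqrt{-3 + 0 + 0^{2}} + 660 i = \sqrt{-3 + 0 + 0} + 660 i = \sqrt{-3} + 660 i = i \sqrt{3} + 660 i = 660 i + i \sqrt{3}$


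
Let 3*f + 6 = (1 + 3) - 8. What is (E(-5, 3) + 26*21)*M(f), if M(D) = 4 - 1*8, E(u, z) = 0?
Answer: -2184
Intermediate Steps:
f = -10/3 (f = -2 + ((1 + 3) - 8)/3 = -2 + (4 - 8)/3 = -2 + (1/3)*(-4) = -2 - 4/3 = -10/3 ≈ -3.3333)
M(D) = -4 (M(D) = 4 - 8 = -4)
(E(-5, 3) + 26*21)*M(f) = (0 + 26*21)*(-4) = (0 + 546)*(-4) = 546*(-4) = -2184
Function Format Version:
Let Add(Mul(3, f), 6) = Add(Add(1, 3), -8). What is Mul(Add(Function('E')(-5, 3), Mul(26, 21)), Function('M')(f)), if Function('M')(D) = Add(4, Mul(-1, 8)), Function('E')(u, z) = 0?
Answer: -2184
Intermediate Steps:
f = Rational(-10, 3) (f = Add(-2, Mul(Rational(1, 3), Add(Add(1, 3), -8))) = Add(-2, Mul(Rational(1, 3), Add(4, -8))) = Add(-2, Mul(Rational(1, 3), -4)) = Add(-2, Rational(-4, 3)) = Rational(-10, 3) ≈ -3.3333)
Function('M')(D) = -4 (Function('M')(D) = Add(4, -8) = -4)
Mul(Add(Function('E')(-5, 3), Mul(26, 21)), Function('M')(f)) = Mul(Add(0, Mul(26, 21)), -4) = Mul(Add(0, 546), -4) = Mul(546, -4) = -2184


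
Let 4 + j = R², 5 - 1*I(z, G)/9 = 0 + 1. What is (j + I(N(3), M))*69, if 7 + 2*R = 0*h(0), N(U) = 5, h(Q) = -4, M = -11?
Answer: 12213/4 ≈ 3053.3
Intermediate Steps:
I(z, G) = 36 (I(z, G) = 45 - 9*(0 + 1) = 45 - 9*1 = 45 - 9 = 36)
R = -7/2 (R = -7/2 + (0*(-4))/2 = -7/2 + (½)*0 = -7/2 + 0 = -7/2 ≈ -3.5000)
j = 33/4 (j = -4 + (-7/2)² = -4 + 49/4 = 33/4 ≈ 8.2500)
(j + I(N(3), M))*69 = (33/4 + 36)*69 = (177/4)*69 = 12213/4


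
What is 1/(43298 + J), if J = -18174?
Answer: 1/25124 ≈ 3.9803e-5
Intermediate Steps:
1/(43298 + J) = 1/(43298 - 18174) = 1/25124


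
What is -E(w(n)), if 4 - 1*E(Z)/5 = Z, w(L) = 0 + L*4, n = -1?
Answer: -40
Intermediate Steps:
w(L) = 4*L (w(L) = 0 + 4*L = 4*L)
E(Z) = 20 - 5*Z
-E(w(n)) = -(20 - 20*(-1)) = -(20 - 5*(-4)) = -(20 + 20) = -1*40 = -40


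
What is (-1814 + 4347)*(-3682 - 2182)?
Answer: -14853512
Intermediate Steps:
(-1814 + 4347)*(-3682 - 2182) = 2533*(-5864) = -14853512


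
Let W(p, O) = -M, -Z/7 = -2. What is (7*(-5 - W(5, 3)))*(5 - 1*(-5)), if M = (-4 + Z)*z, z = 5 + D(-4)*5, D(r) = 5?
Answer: 20650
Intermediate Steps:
Z = 14 (Z = -7*(-2) = 14)
z = 30 (z = 5 + 5*5 = 5 + 25 = 30)
M = 300 (M = (-4 + 14)*30 = 10*30 = 300)
W(p, O) = -300 (W(p, O) = -1*300 = -300)
(7*(-5 - W(5, 3)))*(5 - 1*(-5)) = (7*(-5 - 1*(-300)))*(5 - 1*(-5)) = (7*(-5 + 300))*(5 + 5) = (7*295)*10 = 2065*10 = 20650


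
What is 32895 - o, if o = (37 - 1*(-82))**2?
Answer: 18734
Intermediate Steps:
o = 14161 (o = (37 + 82)**2 = 119**2 = 14161)
32895 - o = 32895 - 1*14161 = 32895 - 14161 = 18734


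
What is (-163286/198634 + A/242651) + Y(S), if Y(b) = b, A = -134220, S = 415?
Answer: 9968097203972/24099369367 ≈ 413.63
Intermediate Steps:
(-163286/198634 + A/242651) + Y(S) = (-163286/198634 - 134220/242651) + 415 = (-163286*1/198634 - 134220*1/242651) + 415 = (-81643/99317 - 134220/242651) + 415 = -33141083333/24099369367 + 415 = 9968097203972/24099369367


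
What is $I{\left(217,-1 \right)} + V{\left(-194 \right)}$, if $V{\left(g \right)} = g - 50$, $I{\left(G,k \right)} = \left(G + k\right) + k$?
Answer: $-29$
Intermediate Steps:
$I{\left(G,k \right)} = G + 2 k$
$V{\left(g \right)} = -50 + g$ ($V{\left(g \right)} = g - 50 = -50 + g$)
$I{\left(217,-1 \right)} + V{\left(-194 \right)} = \left(217 + 2 \left(-1\right)\right) - 244 = \left(217 - 2\right) - 244 = 215 - 244 = -29$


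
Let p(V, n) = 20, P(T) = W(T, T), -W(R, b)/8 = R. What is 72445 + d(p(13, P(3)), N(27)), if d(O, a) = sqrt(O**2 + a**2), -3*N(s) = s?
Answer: 72445 + sqrt(481) ≈ 72467.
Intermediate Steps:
W(R, b) = -8*R
P(T) = -8*T
N(s) = -s/3
72445 + d(p(13, P(3)), N(27)) = 72445 + sqrt(20**2 + (-1/3*27)**2) = 72445 + sqrt(400 + (-9)**2) = 72445 + sqrt(400 + 81) = 72445 + sqrt(481)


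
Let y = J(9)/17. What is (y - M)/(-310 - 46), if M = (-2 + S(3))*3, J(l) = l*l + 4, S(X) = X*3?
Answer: 4/89 ≈ 0.044944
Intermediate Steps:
S(X) = 3*X
J(l) = 4 + l² (J(l) = l² + 4 = 4 + l²)
y = 5 (y = (4 + 9²)/17 = (4 + 81)*(1/17) = 85*(1/17) = 5)
M = 21 (M = (-2 + 3*3)*3 = (-2 + 9)*3 = 7*3 = 21)
(y - M)/(-310 - 46) = (5 - 1*21)/(-310 - 46) = (5 - 21)/(-356) = -1/356*(-16) = 4/89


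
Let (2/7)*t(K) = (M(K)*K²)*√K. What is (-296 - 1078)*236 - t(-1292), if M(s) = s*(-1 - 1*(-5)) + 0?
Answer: -324264 + 60387294464*I*√323 ≈ -3.2426e+5 + 1.0853e+12*I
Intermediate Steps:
M(s) = 4*s (M(s) = s*(-1 + 5) + 0 = s*4 + 0 = 4*s + 0 = 4*s)
t(K) = 14*K^(7/2) (t(K) = 7*(((4*K)*K²)*√K)/2 = 7*((4*K³)*√K)/2 = 7*(4*K^(7/2))/2 = 14*K^(7/2))
(-296 - 1078)*236 - t(-1292) = (-296 - 1078)*236 - 14*(-1292)^(7/2) = -1374*236 - 14*(-4313378176*I*√323) = -324264 - (-60387294464)*I*√323 = -324264 + 60387294464*I*√323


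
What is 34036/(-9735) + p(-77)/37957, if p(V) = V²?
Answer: -1234185637/369511395 ≈ -3.3400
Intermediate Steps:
34036/(-9735) + p(-77)/37957 = 34036/(-9735) + (-77)²/37957 = 34036*(-1/9735) + 5929*(1/37957) = -34036/9735 + 5929/37957 = -1234185637/369511395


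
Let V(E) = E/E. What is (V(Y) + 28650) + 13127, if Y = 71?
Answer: 41778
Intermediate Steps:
V(E) = 1
(V(Y) + 28650) + 13127 = (1 + 28650) + 13127 = 28651 + 13127 = 41778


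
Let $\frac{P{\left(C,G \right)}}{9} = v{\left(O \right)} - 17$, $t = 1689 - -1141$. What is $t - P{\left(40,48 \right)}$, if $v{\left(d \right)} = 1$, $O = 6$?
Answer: $2974$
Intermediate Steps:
$t = 2830$ ($t = 1689 + 1141 = 2830$)
$P{\left(C,G \right)} = -144$ ($P{\left(C,G \right)} = 9 \left(1 - 17\right) = 9 \left(-16\right) = -144$)
$t - P{\left(40,48 \right)} = 2830 - -144 = 2830 + 144 = 2974$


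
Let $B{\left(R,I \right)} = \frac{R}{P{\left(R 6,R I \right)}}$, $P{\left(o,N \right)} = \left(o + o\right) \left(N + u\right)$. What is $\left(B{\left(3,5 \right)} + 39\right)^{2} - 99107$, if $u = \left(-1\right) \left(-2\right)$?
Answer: $- \frac{4061123063}{41616} \approx -97586.0$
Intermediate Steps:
$u = 2$
$P{\left(o,N \right)} = 2 o \left(2 + N\right)$ ($P{\left(o,N \right)} = \left(o + o\right) \left(N + 2\right) = 2 o \left(2 + N\right)$)
$B{\left(R,I \right)} = \frac{1}{12 \left(2 + I R\right)}$ ($B{\left(R,I \right)} = \frac{R}{2 R 6 \left(2 + R I\right)} = \frac{R}{2 \cdot 6 R \left(2 + I R\right)} = \frac{R}{12 R \left(2 + I R\right)} = R \frac{1}{12 R \left(2 + I R\right)} = \frac{1}{12 \left(2 + I R\right)}$)
$\left(B{\left(3,5 \right)} + 39\right)^{2} - 99107 = \left(\frac{1}{12 \left(2 + 5 \cdot 3\right)} + 39\right)^{2} - 99107 = \left(\frac{1}{12 \left(2 + 15\right)} + 39\right)^{2} - 99107 = \left(\frac{1}{12 \cdot 17} + 39\right)^{2} - 99107 = \left(\frac{1}{12} \cdot \frac{1}{17} + 39\right)^{2} - 99107 = \left(\frac{1}{204} + 39\right)^{2} - 99107 = \left(\frac{7957}{204}\right)^{2} - 99107 = \frac{63313849}{41616} - 99107 = - \frac{4061123063}{41616}$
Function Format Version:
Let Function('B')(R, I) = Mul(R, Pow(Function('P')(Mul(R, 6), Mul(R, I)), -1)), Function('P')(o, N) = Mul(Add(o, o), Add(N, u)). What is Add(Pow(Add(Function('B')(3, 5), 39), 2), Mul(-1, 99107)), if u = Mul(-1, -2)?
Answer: Rational(-4061123063, 41616) ≈ -97586.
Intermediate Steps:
u = 2
Function('P')(o, N) = Mul(2, o, Add(2, N)) (Function('P')(o, N) = Mul(Add(o, o), Add(N, 2)) = Mul(Mul(2, o), Add(2, N)) = Mul(2, o, Add(2, N)))
Function('B')(R, I) = Mul(Rational(1, 12), Pow(Add(2, Mul(I, R)), -1)) (Function('B')(R, I) = Mul(R, Pow(Mul(2, Mul(R, 6), Add(2, Mul(R, I))), -1)) = Mul(R, Pow(Mul(2, Mul(6, R), Add(2, Mul(I, R))), -1)) = Mul(R, Pow(Mul(12, R, Add(2, Mul(I, R))), -1)) = Mul(R, Mul(Rational(1, 12), Pow(R, -1), Pow(Add(2, Mul(I, R)), -1))) = Mul(Rational(1, 12), Pow(Add(2, Mul(I, R)), -1)))
Add(Pow(Add(Function('B')(3, 5), 39), 2), Mul(-1, 99107)) = Add(Pow(Add(Mul(Rational(1, 12), Pow(Add(2, Mul(5, 3)), -1)), 39), 2), Mul(-1, 99107)) = Add(Pow(Add(Mul(Rational(1, 12), Pow(Add(2, 15), -1)), 39), 2), -99107) = Add(Pow(Add(Mul(Rational(1, 12), Pow(17, -1)), 39), 2), -99107) = Add(Pow(Add(Mul(Rational(1, 12), Rational(1, 17)), 39), 2), -99107) = Add(Pow(Add(Rational(1, 204), 39), 2), -99107) = Add(Pow(Rational(7957, 204), 2), -99107) = Add(Rational(63313849, 41616), -99107) = Rational(-4061123063, 41616)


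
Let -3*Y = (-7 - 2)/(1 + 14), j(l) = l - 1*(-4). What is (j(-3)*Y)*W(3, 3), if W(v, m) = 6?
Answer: 6/5 ≈ 1.2000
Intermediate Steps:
j(l) = 4 + l (j(l) = l + 4 = 4 + l)
Y = ⅕ (Y = -(-7 - 2)/(3*(1 + 14)) = -(-3)/15 = -⅓*(-⅗) = ⅕ ≈ 0.20000)
(j(-3)*Y)*W(3, 3) = ((4 - 3)*(⅕))*6 = (1*(⅕))*6 = (⅕)*6 = 6/5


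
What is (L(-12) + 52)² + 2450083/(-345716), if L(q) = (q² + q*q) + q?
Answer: 37191060061/345716 ≈ 1.0758e+5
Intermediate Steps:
L(q) = q + 2*q² (L(q) = (q² + q²) + q = 2*q² + q = q + 2*q²)
(L(-12) + 52)² + 2450083/(-345716) = (-12*(1 + 2*(-12)) + 52)² + 2450083/(-345716) = (-12*(1 - 24) + 52)² + 2450083*(-1/345716) = (-12*(-23) + 52)² - 2450083/345716 = (276 + 52)² - 2450083/345716 = 328² - 2450083/345716 = 107584 - 2450083/345716 = 37191060061/345716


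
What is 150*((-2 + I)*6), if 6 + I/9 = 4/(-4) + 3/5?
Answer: -53640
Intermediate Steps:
I = -288/5 (I = -54 + 9*(4/(-4) + 3/5) = -54 + 9*(4*(-¼) + 3*(⅕)) = -54 + 9*(-1 + ⅗) = -54 + 9*(-⅖) = -54 - 18/5 = -288/5 ≈ -57.600)
150*((-2 + I)*6) = 150*((-2 - 288/5)*6) = 150*(-298/5*6) = 150*(-1788/5) = -53640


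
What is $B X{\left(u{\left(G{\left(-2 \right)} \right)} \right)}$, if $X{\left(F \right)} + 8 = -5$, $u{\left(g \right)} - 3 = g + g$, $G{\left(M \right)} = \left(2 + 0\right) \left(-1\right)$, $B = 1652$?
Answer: $-21476$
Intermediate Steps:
$G{\left(M \right)} = -2$ ($G{\left(M \right)} = 2 \left(-1\right) = -2$)
$u{\left(g \right)} = 3 + 2 g$ ($u{\left(g \right)} = 3 + \left(g + g\right) = 3 + 2 g$)
$X{\left(F \right)} = -13$ ($X{\left(F \right)} = -8 - 5 = -13$)
$B X{\left(u{\left(G{\left(-2 \right)} \right)} \right)} = 1652 \left(-13\right) = -21476$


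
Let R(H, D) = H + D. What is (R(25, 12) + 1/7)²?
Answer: 67600/49 ≈ 1379.6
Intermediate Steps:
R(H, D) = D + H
(R(25, 12) + 1/7)² = ((12 + 25) + 1/7)² = (37 + ⅐)² = (260/7)² = 67600/49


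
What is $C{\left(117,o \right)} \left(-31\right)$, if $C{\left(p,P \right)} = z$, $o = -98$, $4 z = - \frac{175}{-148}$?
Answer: $- \frac{5425}{592} \approx -9.1638$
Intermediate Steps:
$z = \frac{175}{592}$ ($z = \frac{\left(-175\right) \frac{1}{-148}}{4} = \frac{\left(-175\right) \left(- \frac{1}{148}\right)}{4} = \frac{1}{4} \cdot \frac{175}{148} = \frac{175}{592} \approx 0.29561$)
$C{\left(p,P \right)} = \frac{175}{592}$
$C{\left(117,o \right)} \left(-31\right) = \frac{175}{592} \left(-31\right) = - \frac{5425}{592}$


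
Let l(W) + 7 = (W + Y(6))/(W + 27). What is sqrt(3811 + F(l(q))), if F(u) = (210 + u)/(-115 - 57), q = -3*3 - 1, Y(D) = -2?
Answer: 5*sqrt(325731407)/1462 ≈ 61.724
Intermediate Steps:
q = -10 (q = -9 - 1 = -10)
l(W) = -7 + (-2 + W)/(27 + W) (l(W) = -7 + (W - 2)/(W + 27) = -7 + (-2 + W)/(27 + W))
F(u) = -105/86 - u/172 (F(u) = (210 + u)/(-172) = (210 + u)*(-1/172) = -105/86 - u/172)
sqrt(3811 + F(l(q))) = sqrt(3811 + (-105/86 - (-191 - 6*(-10))/(172*(27 - 10)))) = sqrt(3811 + (-105/86 - (-191 + 60)/(172*17))) = sqrt(3811 + (-105/86 - (-131)/2924)) = sqrt(3811 + (-105/86 - 1/172*(-131/17))) = sqrt(3811 + (-105/86 + 131/2924)) = sqrt(3811 - 3439/2924) = sqrt(11139925/2924) = 5*sqrt(325731407)/1462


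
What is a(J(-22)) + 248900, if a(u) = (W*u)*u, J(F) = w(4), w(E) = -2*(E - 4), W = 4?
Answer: 248900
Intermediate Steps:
w(E) = 8 - 2*E (w(E) = -2*(-4 + E) = 8 - 2*E)
J(F) = 0 (J(F) = 8 - 2*4 = 8 - 8 = 0)
a(u) = 4*u² (a(u) = (4*u)*u = 4*u²)
a(J(-22)) + 248900 = 4*0² + 248900 = 4*0 + 248900 = 0 + 248900 = 248900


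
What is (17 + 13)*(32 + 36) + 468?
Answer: 2508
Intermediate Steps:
(17 + 13)*(32 + 36) + 468 = 30*68 + 468 = 2040 + 468 = 2508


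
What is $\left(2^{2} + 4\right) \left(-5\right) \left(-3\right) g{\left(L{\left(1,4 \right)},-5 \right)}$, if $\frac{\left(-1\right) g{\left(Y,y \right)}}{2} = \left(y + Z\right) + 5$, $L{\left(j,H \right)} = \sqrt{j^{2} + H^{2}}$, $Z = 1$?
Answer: $-240$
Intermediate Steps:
$L{\left(j,H \right)} = \sqrt{H^{2} + j^{2}}$
$g{\left(Y,y \right)} = -12 - 2 y$ ($g{\left(Y,y \right)} = - 2 \left(\left(y + 1\right) + 5\right) = - 2 \left(\left(1 + y\right) + 5\right) = - 2 \left(6 + y\right) = -12 - 2 y$)
$\left(2^{2} + 4\right) \left(-5\right) \left(-3\right) g{\left(L{\left(1,4 \right)},-5 \right)} = \left(2^{2} + 4\right) \left(-5\right) \left(-3\right) \left(-12 - -10\right) = \left(4 + 4\right) \left(-5\right) \left(-3\right) \left(-12 + 10\right) = 8 \left(-5\right) \left(-3\right) \left(-2\right) = \left(-40\right) \left(-3\right) \left(-2\right) = 120 \left(-2\right) = -240$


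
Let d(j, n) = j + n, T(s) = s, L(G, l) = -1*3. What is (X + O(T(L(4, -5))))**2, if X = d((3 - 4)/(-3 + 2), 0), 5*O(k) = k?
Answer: 4/25 ≈ 0.16000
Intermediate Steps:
L(G, l) = -3
O(k) = k/5
X = 1 (X = (3 - 4)/(-3 + 2) + 0 = -1/(-1) + 0 = -1*(-1) + 0 = 1 + 0 = 1)
(X + O(T(L(4, -5))))**2 = (1 + (1/5)*(-3))**2 = (1 - 3/5)**2 = (2/5)**2 = 4/25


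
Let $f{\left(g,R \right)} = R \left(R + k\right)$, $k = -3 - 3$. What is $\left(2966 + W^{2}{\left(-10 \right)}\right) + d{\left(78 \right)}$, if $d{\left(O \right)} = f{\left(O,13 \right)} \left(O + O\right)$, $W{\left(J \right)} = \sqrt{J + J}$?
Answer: $17142$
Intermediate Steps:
$W{\left(J \right)} = \sqrt{2} \sqrt{J}$ ($W{\left(J \right)} = \sqrt{2 J} = \sqrt{2} \sqrt{J}$)
$k = -6$ ($k = -3 - 3 = -6$)
$f{\left(g,R \right)} = R \left(-6 + R\right)$ ($f{\left(g,R \right)} = R \left(R - 6\right) = R \left(-6 + R\right)$)
$d{\left(O \right)} = 182 O$ ($d{\left(O \right)} = 13 \left(-6 + 13\right) \left(O + O\right) = 13 \cdot 7 \cdot 2 O = 91 \cdot 2 O = 182 O$)
$\left(2966 + W^{2}{\left(-10 \right)}\right) + d{\left(78 \right)} = \left(2966 + \left(\sqrt{2} \sqrt{-10}\right)^{2}\right) + 182 \cdot 78 = \left(2966 + \left(\sqrt{2} i \sqrt{10}\right)^{2}\right) + 14196 = \left(2966 + \left(2 i \sqrt{5}\right)^{2}\right) + 14196 = \left(2966 - 20\right) + 14196 = 2946 + 14196 = 17142$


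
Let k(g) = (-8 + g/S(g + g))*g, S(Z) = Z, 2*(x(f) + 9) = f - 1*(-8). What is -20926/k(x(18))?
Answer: 10463/15 ≈ 697.53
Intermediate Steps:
x(f) = -5 + f/2 (x(f) = -9 + (f - 1*(-8))/2 = -9 + (f + 8)/2 = -9 + (8 + f)/2 = -9 + (4 + f/2) = -5 + f/2)
k(g) = -15*g/2 (k(g) = (-8 + g/(g + g))*g = (-8 + g/((2*g)))*g = (-8 + g*(1/(2*g)))*g = (-8 + ½)*g = -15*g/2)
-20926/k(x(18)) = -20926*(-2/(15*(-5 + (½)*18))) = -20926*(-2/(15*(-5 + 9))) = -20926/((-15/2*4)) = -20926/(-30) = -20926*(-1/30) = 10463/15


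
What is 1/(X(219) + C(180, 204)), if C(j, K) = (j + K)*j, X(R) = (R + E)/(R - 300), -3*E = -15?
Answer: 81/5598496 ≈ 1.4468e-5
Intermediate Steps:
E = 5 (E = -⅓*(-15) = 5)
X(R) = (5 + R)/(-300 + R) (X(R) = (R + 5)/(R - 300) = (5 + R)/(-300 + R))
C(j, K) = j*(K + j) (C(j, K) = (K + j)*j = j*(K + j))
1/(X(219) + C(180, 204)) = 1/((5 + 219)/(-300 + 219) + 180*(204 + 180)) = 1/(224/(-81) + 180*384) = 1/(-1/81*224 + 69120) = 1/(-224/81 + 69120) = 1/(5598496/81) = 81/5598496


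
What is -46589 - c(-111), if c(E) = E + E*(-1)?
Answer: -46589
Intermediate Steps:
c(E) = 0 (c(E) = E - E = 0)
-46589 - c(-111) = -46589 - 1*0 = -46589 + 0 = -46589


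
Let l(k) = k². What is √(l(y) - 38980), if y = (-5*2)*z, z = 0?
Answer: 2*I*√9745 ≈ 197.43*I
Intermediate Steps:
y = 0 (y = -5*2*0 = -10*0 = 0)
√(l(y) - 38980) = √(0² - 38980) = √(0 - 38980) = √(-38980) = 2*I*√9745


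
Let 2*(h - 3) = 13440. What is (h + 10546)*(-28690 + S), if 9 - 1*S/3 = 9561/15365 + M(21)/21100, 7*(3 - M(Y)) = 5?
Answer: -1146315345591586/2315725 ≈ -4.9501e+8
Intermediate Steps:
h = 6723 (h = 3 + (½)*13440 = 3 + 6720 = 6723)
M(Y) = 16/7 (M(Y) = 3 - ⅐*5 = 3 - 5/7 = 16/7)
S = 407406192/16210075 (S = 27 - 3*(9561/15365 + (16/7)/21100) = 27 - 3*(9561*(1/15365) + (16/7)*(1/21100)) = 27 - 3*(9561/15365 + 4/36925) = 27 - 3*10088611/16210075 = 27 - 30265833/16210075 = 407406192/16210075 ≈ 25.133)
(h + 10546)*(-28690 + S) = (6723 + 10546)*(-28690 + 407406192/16210075) = 17269*(-464659645558/16210075) = -1146315345591586/2315725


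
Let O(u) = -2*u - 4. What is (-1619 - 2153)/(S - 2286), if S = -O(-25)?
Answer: 943/583 ≈ 1.6175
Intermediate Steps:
O(u) = -4 - 2*u
S = -46 (S = -(-4 - 2*(-25)) = -(-4 + 50) = -1*46 = -46)
(-1619 - 2153)/(S - 2286) = (-1619 - 2153)/(-46 - 2286) = -3772/(-2332) = -3772*(-1/2332) = 943/583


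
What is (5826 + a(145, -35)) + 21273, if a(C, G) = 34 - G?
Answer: 27168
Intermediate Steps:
(5826 + a(145, -35)) + 21273 = (5826 + (34 - 1*(-35))) + 21273 = (5826 + (34 + 35)) + 21273 = (5826 + 69) + 21273 = 5895 + 21273 = 27168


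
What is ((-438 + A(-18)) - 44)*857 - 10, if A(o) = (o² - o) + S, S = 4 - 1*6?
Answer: -121704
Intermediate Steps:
S = -2 (S = 4 - 6 = -2)
A(o) = -2 + o² - o (A(o) = (o² - o) - 2 = -2 + o² - o)
((-438 + A(-18)) - 44)*857 - 10 = ((-438 + (-2 + (-18)² - 1*(-18))) - 44)*857 - 10 = ((-438 + (-2 + 324 + 18)) - 44)*857 - 10 = ((-438 + 340) - 44)*857 - 10 = (-98 - 44)*857 - 10 = -142*857 - 10 = -121694 - 10 = -121704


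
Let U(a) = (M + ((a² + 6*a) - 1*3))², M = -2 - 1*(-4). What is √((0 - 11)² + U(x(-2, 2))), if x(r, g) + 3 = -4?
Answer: √157 ≈ 12.530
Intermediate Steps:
M = 2 (M = -2 + 4 = 2)
x(r, g) = -7 (x(r, g) = -3 - 4 = -7)
U(a) = (-1 + a² + 6*a)² (U(a) = (2 + ((a² + 6*a) - 1*3))² = (2 + ((a² + 6*a) - 3))² = (2 + (-3 + a² + 6*a))² = (-1 + a² + 6*a)²)
√((0 - 11)² + U(x(-2, 2))) = √((0 - 11)² + (-1 + (-7)² + 6*(-7))²) = √((-11)² + (-1 + 49 - 42)²) = √(121 + 6²) = √(121 + 36) = √157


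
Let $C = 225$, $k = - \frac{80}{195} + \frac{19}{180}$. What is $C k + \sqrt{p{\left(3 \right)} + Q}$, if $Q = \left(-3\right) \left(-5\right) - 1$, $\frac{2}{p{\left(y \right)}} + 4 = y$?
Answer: $- \frac{3565}{52} + 2 \sqrt{3} \approx -65.094$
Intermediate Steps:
$p{\left(y \right)} = \frac{2}{-4 + y}$
$Q = 14$ ($Q = 15 - 1 = 14$)
$k = - \frac{713}{2340}$ ($k = \left(-80\right) \frac{1}{195} + 19 \cdot \frac{1}{180} = - \frac{16}{39} + \frac{19}{180} = - \frac{713}{2340} \approx -0.3047$)
$C k + \sqrt{p{\left(3 \right)} + Q} = 225 \left(- \frac{713}{2340}\right) + \sqrt{\frac{2}{-4 + 3} + 14} = - \frac{3565}{52} + \sqrt{\frac{2}{-1} + 14} = - \frac{3565}{52} + \sqrt{2 \left(-1\right) + 14} = - \frac{3565}{52} + \sqrt{-2 + 14} = - \frac{3565}{52} + \sqrt{12} = - \frac{3565}{52} + 2 \sqrt{3}$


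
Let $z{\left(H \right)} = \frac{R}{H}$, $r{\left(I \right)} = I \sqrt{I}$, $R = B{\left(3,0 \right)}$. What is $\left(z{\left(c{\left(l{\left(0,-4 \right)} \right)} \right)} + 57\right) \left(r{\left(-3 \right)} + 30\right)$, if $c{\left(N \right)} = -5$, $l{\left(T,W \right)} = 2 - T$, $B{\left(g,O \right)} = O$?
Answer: $1710 - 171 i \sqrt{3} \approx 1710.0 - 296.18 i$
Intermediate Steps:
$R = 0$
$r{\left(I \right)} = I^{\frac{3}{2}}$
$z{\left(H \right)} = 0$ ($z{\left(H \right)} = \frac{0}{H} = 0$)
$\left(z{\left(c{\left(l{\left(0,-4 \right)} \right)} \right)} + 57\right) \left(r{\left(-3 \right)} + 30\right) = \left(0 + 57\right) \left(\left(-3\right)^{\frac{3}{2}} + 30\right) = 57 \left(- 3 i \sqrt{3} + 30\right) = 57 \left(30 - 3 i \sqrt{3}\right) = 1710 - 171 i \sqrt{3}$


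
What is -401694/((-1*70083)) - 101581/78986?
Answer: 8203033687/1845191946 ≈ 4.4456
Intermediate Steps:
-401694/((-1*70083)) - 101581/78986 = -401694/(-70083) - 101581*1/78986 = -401694*(-1/70083) - 101581/78986 = 133898/23361 - 101581/78986 = 8203033687/1845191946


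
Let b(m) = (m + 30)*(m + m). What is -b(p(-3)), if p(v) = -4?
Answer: 208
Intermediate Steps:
b(m) = 2*m*(30 + m) (b(m) = (30 + m)*(2*m) = 2*m*(30 + m))
-b(p(-3)) = -2*(-4)*(30 - 4) = -2*(-4)*26 = -1*(-208) = 208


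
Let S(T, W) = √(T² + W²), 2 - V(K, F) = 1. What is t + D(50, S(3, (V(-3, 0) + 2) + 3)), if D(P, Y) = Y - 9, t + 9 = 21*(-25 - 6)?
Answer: -669 + 3*√5 ≈ -662.29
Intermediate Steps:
V(K, F) = 1 (V(K, F) = 2 - 1*1 = 2 - 1 = 1)
t = -660 (t = -9 + 21*(-25 - 6) = -9 + 21*(-31) = -9 - 651 = -660)
D(P, Y) = -9 + Y
t + D(50, S(3, (V(-3, 0) + 2) + 3)) = -660 + (-9 + √(3² + ((1 + 2) + 3)²)) = -660 + (-9 + √(9 + (3 + 3)²)) = -660 + (-9 + √(9 + 6²)) = -660 + (-9 + √(9 + 36)) = -660 + (-9 + √45) = -660 + (-9 + 3*√5) = -669 + 3*√5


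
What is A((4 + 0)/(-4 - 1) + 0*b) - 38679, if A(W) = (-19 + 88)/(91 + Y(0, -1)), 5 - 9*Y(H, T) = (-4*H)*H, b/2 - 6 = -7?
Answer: -31870875/824 ≈ -38678.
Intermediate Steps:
b = -2 (b = 12 + 2*(-7) = 12 - 14 = -2)
Y(H, T) = 5/9 + 4*H²/9 (Y(H, T) = 5/9 - (-4*H)*H/9 = 5/9 - (-4)*H²/9 = 5/9 + 4*H²/9)
A(W) = 621/824 (A(W) = (-19 + 88)/(91 + (5/9 + (4/9)*0²)) = 69/(91 + (5/9 + (4/9)*0)) = 69/(91 + (5/9 + 0)) = 69/(91 + 5/9) = 69/(824/9) = 69*(9/824) = 621/824)
A((4 + 0)/(-4 - 1) + 0*b) - 38679 = 621/824 - 38679 = -31870875/824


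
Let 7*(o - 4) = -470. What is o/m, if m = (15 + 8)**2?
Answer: -442/3703 ≈ -0.11936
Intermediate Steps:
o = -442/7 (o = 4 + (1/7)*(-470) = 4 - 470/7 = -442/7 ≈ -63.143)
m = 529 (m = 23**2 = 529)
o/m = -442/7/529 = -442/7*1/529 = -442/3703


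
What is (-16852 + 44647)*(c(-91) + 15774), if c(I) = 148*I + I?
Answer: 61565925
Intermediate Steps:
c(I) = 149*I
(-16852 + 44647)*(c(-91) + 15774) = (-16852 + 44647)*(149*(-91) + 15774) = 27795*(-13559 + 15774) = 27795*2215 = 61565925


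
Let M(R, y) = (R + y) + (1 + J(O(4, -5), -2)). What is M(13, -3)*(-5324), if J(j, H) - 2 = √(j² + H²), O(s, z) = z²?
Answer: -69212 - 5324*√629 ≈ -2.0274e+5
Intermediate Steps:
J(j, H) = 2 + √(H² + j²) (J(j, H) = 2 + √(j² + H²) = 2 + √(H² + j²))
M(R, y) = 3 + R + y + √629 (M(R, y) = (R + y) + (1 + (2 + √((-2)² + ((-5)²)²))) = (R + y) + (1 + (2 + √(4 + 25²))) = (R + y) + (1 + (2 + √(4 + 625))) = (R + y) + (1 + (2 + √629)) = (R + y) + (3 + √629) = 3 + R + y + √629)
M(13, -3)*(-5324) = (3 + 13 - 3 + √629)*(-5324) = (13 + √629)*(-5324) = -69212 - 5324*√629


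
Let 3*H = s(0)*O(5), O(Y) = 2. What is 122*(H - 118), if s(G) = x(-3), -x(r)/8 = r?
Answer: -12444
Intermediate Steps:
x(r) = -8*r
s(G) = 24 (s(G) = -8*(-3) = 24)
H = 16 (H = (24*2)/3 = (⅓)*48 = 16)
122*(H - 118) = 122*(16 - 118) = 122*(-102) = -12444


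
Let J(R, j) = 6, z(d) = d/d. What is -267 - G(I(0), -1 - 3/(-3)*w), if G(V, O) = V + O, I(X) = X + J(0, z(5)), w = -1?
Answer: -271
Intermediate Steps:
z(d) = 1
I(X) = 6 + X (I(X) = X + 6 = 6 + X)
G(V, O) = O + V
-267 - G(I(0), -1 - 3/(-3)*w) = -267 - ((-1 - 3/(-3)*(-1)) + (6 + 0)) = -267 - ((-1 - 3*(-1/3)*(-1)) + 6) = -267 - ((-1 - (-1)*(-1)) + 6) = -267 - ((-1 - 1*1) + 6) = -267 - ((-1 - 1) + 6) = -267 - (-2 + 6) = -267 - 1*4 = -267 - 4 = -271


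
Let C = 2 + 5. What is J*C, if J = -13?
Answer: -91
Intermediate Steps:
C = 7
J*C = -13*7 = -91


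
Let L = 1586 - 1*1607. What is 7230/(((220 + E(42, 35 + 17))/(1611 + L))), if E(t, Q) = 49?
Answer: 11495700/269 ≈ 42735.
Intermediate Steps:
L = -21 (L = 1586 - 1607 = -21)
7230/(((220 + E(42, 35 + 17))/(1611 + L))) = 7230/(((220 + 49)/(1611 - 21))) = 7230/((269/1590)) = 7230/((269*(1/1590))) = 7230/(269/1590) = 7230*(1590/269) = 11495700/269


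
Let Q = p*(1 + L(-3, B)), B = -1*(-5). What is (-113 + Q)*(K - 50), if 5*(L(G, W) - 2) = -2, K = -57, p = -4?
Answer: 66019/5 ≈ 13204.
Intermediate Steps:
B = 5
L(G, W) = 8/5 (L(G, W) = 2 + (⅕)*(-2) = 2 - ⅖ = 8/5)
Q = -52/5 (Q = -4*(1 + 8/5) = -4*13/5 = -52/5 ≈ -10.400)
(-113 + Q)*(K - 50) = (-113 - 52/5)*(-57 - 50) = -617/5*(-107) = 66019/5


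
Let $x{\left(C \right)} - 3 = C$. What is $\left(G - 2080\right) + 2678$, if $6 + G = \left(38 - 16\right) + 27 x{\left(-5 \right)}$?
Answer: $560$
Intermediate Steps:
$x{\left(C \right)} = 3 + C$
$G = -38$ ($G = -6 + \left(\left(38 - 16\right) + 27 \left(3 - 5\right)\right) = -6 + \left(22 + 27 \left(-2\right)\right) = -6 + \left(22 - 54\right) = -6 - 32 = -38$)
$\left(G - 2080\right) + 2678 = \left(-38 - 2080\right) + 2678 = -2118 + 2678 = 560$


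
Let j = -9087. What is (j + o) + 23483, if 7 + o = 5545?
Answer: 19934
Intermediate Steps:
o = 5538 (o = -7 + 5545 = 5538)
(j + o) + 23483 = (-9087 + 5538) + 23483 = -3549 + 23483 = 19934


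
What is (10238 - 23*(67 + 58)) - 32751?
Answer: -25388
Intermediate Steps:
(10238 - 23*(67 + 58)) - 32751 = (10238 - 23*125) - 32751 = (10238 - 2875) - 32751 = 7363 - 32751 = -25388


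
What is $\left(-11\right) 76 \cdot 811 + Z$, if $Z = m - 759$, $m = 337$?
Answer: $-678418$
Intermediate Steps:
$Z = -422$ ($Z = 337 - 759 = -422$)
$\left(-11\right) 76 \cdot 811 + Z = \left(-11\right) 76 \cdot 811 - 422 = \left(-836\right) 811 - 422 = -677996 - 422 = -678418$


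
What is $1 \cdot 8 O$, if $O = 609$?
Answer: $4872$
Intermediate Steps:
$1 \cdot 8 O = 1 \cdot 8 \cdot 609 = 8 \cdot 609 = 4872$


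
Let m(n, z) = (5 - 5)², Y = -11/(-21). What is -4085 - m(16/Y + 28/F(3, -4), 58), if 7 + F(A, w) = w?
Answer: -4085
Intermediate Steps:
Y = 11/21 (Y = -11*(-1/21) = 11/21 ≈ 0.52381)
F(A, w) = -7 + w
m(n, z) = 0 (m(n, z) = 0² = 0)
-4085 - m(16/Y + 28/F(3, -4), 58) = -4085 - 1*0 = -4085 + 0 = -4085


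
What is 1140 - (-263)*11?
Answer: 4033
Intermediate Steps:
1140 - (-263)*11 = 1140 - 1*(-2893) = 1140 + 2893 = 4033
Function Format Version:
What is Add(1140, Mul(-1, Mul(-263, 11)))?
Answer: 4033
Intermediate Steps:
Add(1140, Mul(-1, Mul(-263, 11))) = Add(1140, Mul(-1, -2893)) = Add(1140, 2893) = 4033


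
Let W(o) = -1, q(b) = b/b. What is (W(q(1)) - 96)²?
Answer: 9409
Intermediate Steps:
q(b) = 1
(W(q(1)) - 96)² = (-1 - 96)² = (-97)² = 9409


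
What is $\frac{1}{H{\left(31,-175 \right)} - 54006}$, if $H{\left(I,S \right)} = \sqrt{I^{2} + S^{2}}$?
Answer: $- \frac{27003}{1458308225} - \frac{\sqrt{31586}}{2916616450} \approx -1.8578 \cdot 10^{-5}$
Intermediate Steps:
$\frac{1}{H{\left(31,-175 \right)} - 54006} = \frac{1}{\sqrt{31^{2} + \left(-175\right)^{2}} - 54006} = \frac{1}{\sqrt{961 + 30625} - 54006} = \frac{1}{\sqrt{31586} - 54006} = \frac{1}{-54006 + \sqrt{31586}}$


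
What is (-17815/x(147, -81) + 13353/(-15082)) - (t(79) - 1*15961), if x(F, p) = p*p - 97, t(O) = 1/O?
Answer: 61449455686963/3850856896 ≈ 15957.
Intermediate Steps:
x(F, p) = -97 + p² (x(F, p) = p² - 97 = -97 + p²)
(-17815/x(147, -81) + 13353/(-15082)) - (t(79) - 1*15961) = (-17815/(-97 + (-81)²) + 13353/(-15082)) - (1/79 - 1*15961) = (-17815/(-97 + 6561) + 13353*(-1/15082)) - (1/79 - 15961) = (-17815/6464 - 13353/15082) - 1*(-1260918/79) = (-17815*1/6464 - 13353/15082) + 1260918/79 = (-17815/6464 - 13353/15082) + 1260918/79 = -177499811/48745024 + 1260918/79 = 61449455686963/3850856896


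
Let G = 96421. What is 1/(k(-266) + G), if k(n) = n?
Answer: 1/96155 ≈ 1.0400e-5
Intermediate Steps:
1/(k(-266) + G) = 1/(-266 + 96421) = 1/96155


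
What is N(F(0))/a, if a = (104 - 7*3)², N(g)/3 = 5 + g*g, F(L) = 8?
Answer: 207/6889 ≈ 0.030048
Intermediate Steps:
N(g) = 15 + 3*g² (N(g) = 3*(5 + g*g) = 3*(5 + g²) = 15 + 3*g²)
a = 6889 (a = (104 - 21)² = 83² = 6889)
N(F(0))/a = (15 + 3*8²)/6889 = (15 + 3*64)*(1/6889) = (15 + 192)*(1/6889) = 207*(1/6889) = 207/6889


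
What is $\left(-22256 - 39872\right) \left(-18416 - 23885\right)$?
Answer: $2628076528$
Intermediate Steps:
$\left(-22256 - 39872\right) \left(-18416 - 23885\right) = \left(-62128\right) \left(-42301\right) = 2628076528$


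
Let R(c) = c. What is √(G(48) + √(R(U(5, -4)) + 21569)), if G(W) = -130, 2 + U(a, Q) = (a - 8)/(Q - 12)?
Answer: √(-520 + 5*√13803)/2 ≈ 4.1058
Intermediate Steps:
U(a, Q) = -2 + (-8 + a)/(-12 + Q) (U(a, Q) = -2 + (a - 8)/(Q - 12) = -2 + (-8 + a)/(-12 + Q))
√(G(48) + √(R(U(5, -4)) + 21569)) = √(-130 + √((16 + 5 - 2*(-4))/(-12 - 4) + 21569)) = √(-130 + √((16 + 5 + 8)/(-16) + 21569)) = √(-130 + √(-1/16*29 + 21569)) = √(-130 + √(-29/16 + 21569)) = √(-130 + √(345075/16)) = √(-130 + 5*√13803/4)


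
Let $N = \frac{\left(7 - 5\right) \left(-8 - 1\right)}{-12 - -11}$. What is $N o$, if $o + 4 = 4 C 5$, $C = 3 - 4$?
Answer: $-432$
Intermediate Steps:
$N = 18$ ($N = \frac{2 \left(-9\right)}{-12 + 11} = - \frac{18}{-1} = \left(-18\right) \left(-1\right) = 18$)
$C = -1$ ($C = 3 - 4 = -1$)
$o = -24$ ($o = -4 + 4 \left(-1\right) 5 = -4 - 20 = -24$)
$N o = 18 \left(-24\right) = -432$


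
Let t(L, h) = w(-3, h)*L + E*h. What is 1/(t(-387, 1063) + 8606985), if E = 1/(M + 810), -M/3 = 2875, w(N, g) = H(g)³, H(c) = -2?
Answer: 7815/67287781952 ≈ 1.1614e-7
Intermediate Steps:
w(N, g) = -8 (w(N, g) = (-2)³ = -8)
M = -8625 (M = -3*2875 = -8625)
E = -1/7815 (E = 1/(-8625 + 810) = 1/(-7815) = -1/7815 ≈ -0.00012796)
t(L, h) = -8*L - h/7815
1/(t(-387, 1063) + 8606985) = 1/((-8*(-387) - 1/7815*1063) + 8606985) = 1/((3096 - 1063/7815) + 8606985) = 1/(24194177/7815 + 8606985) = 1/(67287781952/7815) = 7815/67287781952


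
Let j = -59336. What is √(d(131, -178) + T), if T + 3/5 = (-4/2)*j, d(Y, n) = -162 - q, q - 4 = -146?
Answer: √2966285/5 ≈ 344.46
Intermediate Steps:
q = -142 (q = 4 - 146 = -142)
d(Y, n) = -20 (d(Y, n) = -162 - 1*(-142) = -162 + 142 = -20)
T = 593357/5 (T = -⅗ - 4/2*(-59336) = -⅗ - 4*½*(-59336) = -⅗ - 2*(-59336) = -⅗ + 118672 = 593357/5 ≈ 1.1867e+5)
√(d(131, -178) + T) = √(-20 + 593357/5) = √(593257/5) = √2966285/5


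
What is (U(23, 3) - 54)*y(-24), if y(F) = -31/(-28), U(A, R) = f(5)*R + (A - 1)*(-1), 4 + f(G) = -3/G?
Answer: -13919/140 ≈ -99.421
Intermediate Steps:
f(G) = -4 - 3/G
U(A, R) = 1 - A - 23*R/5 (U(A, R) = (-4 - 3/5)*R + (A - 1)*(-1) = (-4 - 3*1/5)*R + (-1 + A)*(-1) = (-4 - 3/5)*R + (1 - A) = -23*R/5 + (1 - A) = 1 - A - 23*R/5)
y(F) = 31/28 (y(F) = -31*(-1/28) = 31/28)
(U(23, 3) - 54)*y(-24) = ((1 - 1*23 - 23/5*3) - 54)*(31/28) = ((1 - 23 - 69/5) - 54)*(31/28) = (-179/5 - 54)*(31/28) = -449/5*31/28 = -13919/140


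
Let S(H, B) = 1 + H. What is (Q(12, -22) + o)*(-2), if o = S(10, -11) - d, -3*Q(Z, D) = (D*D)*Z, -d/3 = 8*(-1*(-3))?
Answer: 3706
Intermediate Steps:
d = -72 (d = -24*(-1*(-3)) = -24*3 = -3*24 = -72)
Q(Z, D) = -Z*D²/3 (Q(Z, D) = -D*D*Z/3 = -D²*Z/3 = -Z*D²/3)
o = 83 (o = (1 + 10) - 1*(-72) = 11 + 72 = 83)
(Q(12, -22) + o)*(-2) = (-⅓*12*(-22)² + 83)*(-2) = (-⅓*12*484 + 83)*(-2) = (-1936 + 83)*(-2) = -1853*(-2) = 3706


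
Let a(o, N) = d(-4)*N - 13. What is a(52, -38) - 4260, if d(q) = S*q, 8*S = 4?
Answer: -4197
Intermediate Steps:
S = 1/2 (S = (1/8)*4 = 1/2 ≈ 0.50000)
d(q) = q/2
a(o, N) = -13 - 2*N (a(o, N) = ((1/2)*(-4))*N - 13 = -2*N - 13 = -13 - 2*N)
a(52, -38) - 4260 = (-13 - 2*(-38)) - 4260 = (-13 + 76) - 4260 = 63 - 4260 = -4197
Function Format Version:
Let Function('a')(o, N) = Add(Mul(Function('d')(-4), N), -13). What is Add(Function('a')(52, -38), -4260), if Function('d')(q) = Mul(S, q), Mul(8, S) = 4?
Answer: -4197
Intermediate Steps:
S = Rational(1, 2) (S = Mul(Rational(1, 8), 4) = Rational(1, 2) ≈ 0.50000)
Function('d')(q) = Mul(Rational(1, 2), q)
Function('a')(o, N) = Add(-13, Mul(-2, N)) (Function('a')(o, N) = Add(Mul(Mul(Rational(1, 2), -4), N), -13) = Add(Mul(-2, N), -13) = Add(-13, Mul(-2, N)))
Add(Function('a')(52, -38), -4260) = Add(Add(-13, Mul(-2, -38)), -4260) = Add(Add(-13, 76), -4260) = Add(63, -4260) = -4197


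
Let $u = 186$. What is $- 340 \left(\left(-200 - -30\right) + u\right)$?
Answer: $-5440$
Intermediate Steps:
$- 340 \left(\left(-200 - -30\right) + u\right) = - 340 \left(\left(-200 - -30\right) + 186\right) = - 340 \left(\left(-200 + 30\right) + 186\right) = - 340 \left(-170 + 186\right) = \left(-340\right) 16 = -5440$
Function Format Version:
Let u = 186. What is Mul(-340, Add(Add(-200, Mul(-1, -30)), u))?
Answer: -5440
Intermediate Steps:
Mul(-340, Add(Add(-200, Mul(-1, -30)), u)) = Mul(-340, Add(Add(-200, Mul(-1, -30)), 186)) = Mul(-340, Add(Add(-200, 30), 186)) = Mul(-340, Add(-170, 186)) = Mul(-340, 16) = -5440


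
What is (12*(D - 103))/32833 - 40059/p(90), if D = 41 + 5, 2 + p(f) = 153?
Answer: -1315360431/4957783 ≈ -265.31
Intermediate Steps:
p(f) = 151 (p(f) = -2 + 153 = 151)
D = 46
(12*(D - 103))/32833 - 40059/p(90) = (12*(46 - 103))/32833 - 40059/151 = (12*(-57))*(1/32833) - 40059*1/151 = -684*1/32833 - 40059/151 = -684/32833 - 40059/151 = -1315360431/4957783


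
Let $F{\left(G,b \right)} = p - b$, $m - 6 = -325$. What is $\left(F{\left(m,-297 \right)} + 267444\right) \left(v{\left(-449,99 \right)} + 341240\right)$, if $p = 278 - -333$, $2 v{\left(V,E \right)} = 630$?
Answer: $91656967360$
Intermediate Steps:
$m = -319$ ($m = 6 - 325 = -319$)
$v{\left(V,E \right)} = 315$ ($v{\left(V,E \right)} = \frac{1}{2} \cdot 630 = 315$)
$p = 611$ ($p = 278 + 333 = 611$)
$F{\left(G,b \right)} = 611 - b$
$\left(F{\left(m,-297 \right)} + 267444\right) \left(v{\left(-449,99 \right)} + 341240\right) = \left(\left(611 - -297\right) + 267444\right) \left(315 + 341240\right) = \left(\left(611 + 297\right) + 267444\right) 341555 = \left(908 + 267444\right) 341555 = 268352 \cdot 341555 = 91656967360$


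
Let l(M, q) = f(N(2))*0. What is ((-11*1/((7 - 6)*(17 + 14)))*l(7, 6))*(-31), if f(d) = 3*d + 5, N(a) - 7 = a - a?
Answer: 0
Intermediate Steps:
N(a) = 7 (N(a) = 7 + (a - a) = 7 + 0 = 7)
f(d) = 5 + 3*d
l(M, q) = 0 (l(M, q) = (5 + 3*7)*0 = (5 + 21)*0 = 26*0 = 0)
((-11*1/((7 - 6)*(17 + 14)))*l(7, 6))*(-31) = (-11*1/((7 - 6)*(17 + 14))*0)*(-31) = (-11/(31*1)*0)*(-31) = (-11/31*0)*(-31) = (-11*1/31*0)*(-31) = -11/31*0*(-31) = 0*(-31) = 0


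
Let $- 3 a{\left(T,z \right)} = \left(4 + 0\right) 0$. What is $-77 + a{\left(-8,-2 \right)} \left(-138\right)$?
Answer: $-77$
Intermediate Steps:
$a{\left(T,z \right)} = 0$ ($a{\left(T,z \right)} = - \frac{\left(4 + 0\right) 0}{3} = - \frac{4 \cdot 0}{3} = \left(- \frac{1}{3}\right) 0 = 0$)
$-77 + a{\left(-8,-2 \right)} \left(-138\right) = -77 + 0 \left(-138\right) = -77 + 0 = -77$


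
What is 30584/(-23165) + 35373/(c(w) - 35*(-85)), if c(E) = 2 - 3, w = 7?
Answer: 728458729/68892710 ≈ 10.574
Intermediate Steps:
c(E) = -1
30584/(-23165) + 35373/(c(w) - 35*(-85)) = 30584/(-23165) + 35373/(-1 - 35*(-85)) = 30584*(-1/23165) + 35373/(-1 + 2975) = -30584/23165 + 35373/2974 = 728458729/68892710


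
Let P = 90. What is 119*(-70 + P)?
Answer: 2380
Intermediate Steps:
119*(-70 + P) = 119*(-70 + 90) = 119*20 = 2380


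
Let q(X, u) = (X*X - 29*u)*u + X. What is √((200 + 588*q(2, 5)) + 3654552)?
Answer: 2*√810347 ≈ 1800.4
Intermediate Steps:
q(X, u) = X + u*(X² - 29*u) (q(X, u) = (X² - 29*u)*u + X = u*(X² - 29*u) + X = X + u*(X² - 29*u))
√((200 + 588*q(2, 5)) + 3654552) = √((200 + 588*(2 - 29*5² + 5*2²)) + 3654552) = √((200 + 588*(2 - 29*25 + 5*4)) + 3654552) = √((200 + 588*(2 - 725 + 20)) + 3654552) = √((200 + 588*(-703)) + 3654552) = √((200 - 413364) + 3654552) = √(-413164 + 3654552) = √3241388 = 2*√810347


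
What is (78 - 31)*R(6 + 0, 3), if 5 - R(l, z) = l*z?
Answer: -611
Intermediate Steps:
R(l, z) = 5 - l*z
(78 - 31)*R(6 + 0, 3) = (78 - 31)*(5 - 1*(6 + 0)*3) = 47*(5 - 1*6*3) = 47*(5 - 18) = 47*(-13) = -611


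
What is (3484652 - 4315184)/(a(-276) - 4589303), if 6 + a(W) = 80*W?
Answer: 830532/4611389 ≈ 0.18010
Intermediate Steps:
a(W) = -6 + 80*W
(3484652 - 4315184)/(a(-276) - 4589303) = (3484652 - 4315184)/((-6 + 80*(-276)) - 4589303) = -830532/((-6 - 22080) - 4589303) = -830532/(-22086 - 4589303) = -830532/(-4611389) = -830532*(-1/4611389) = 830532/4611389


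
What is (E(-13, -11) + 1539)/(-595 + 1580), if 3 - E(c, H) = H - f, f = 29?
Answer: 1582/985 ≈ 1.6061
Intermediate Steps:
E(c, H) = 32 - H (E(c, H) = 3 - (H - 1*29) = 3 - (H - 29) = 3 - (-29 + H) = 3 + (29 - H) = 32 - H)
(E(-13, -11) + 1539)/(-595 + 1580) = ((32 - 1*(-11)) + 1539)/(-595 + 1580) = ((32 + 11) + 1539)/985 = (43 + 1539)*(1/985) = 1582*(1/985) = 1582/985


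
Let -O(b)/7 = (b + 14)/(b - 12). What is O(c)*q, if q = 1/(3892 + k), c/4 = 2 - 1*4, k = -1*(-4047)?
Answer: 21/79390 ≈ 0.00026452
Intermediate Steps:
k = 4047
c = -8 (c = 4*(2 - 1*4) = 4*(2 - 4) = 4*(-2) = -8)
O(b) = -7*(14 + b)/(-12 + b) (O(b) = -7*(b + 14)/(b - 12) = -7*(14 + b)/(-12 + b))
q = 1/7939 (q = 1/(3892 + 4047) = 1/7939 ≈ 0.00012596)
O(c)*q = (7*(-14 - 1*(-8))/(-12 - 8))*(1/7939) = (7*(-14 + 8)/(-20))*(1/7939) = (7*(-1/20)*(-6))*(1/7939) = (21/10)*(1/7939) = 21/79390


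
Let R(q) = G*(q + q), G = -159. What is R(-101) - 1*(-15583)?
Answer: 47701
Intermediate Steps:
R(q) = -318*q (R(q) = -159*(q + q) = -318*q)
R(-101) - 1*(-15583) = -318*(-101) - 1*(-15583) = 32118 + 15583 = 47701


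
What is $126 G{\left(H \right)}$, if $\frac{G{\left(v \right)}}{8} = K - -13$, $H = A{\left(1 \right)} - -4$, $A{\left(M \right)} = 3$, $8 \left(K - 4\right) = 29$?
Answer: $20790$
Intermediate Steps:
$K = \frac{61}{8}$ ($K = 4 + \frac{1}{8} \cdot 29 = 4 + \frac{29}{8} = \frac{61}{8} \approx 7.625$)
$H = 7$ ($H = 3 - -4 = 3 + 4 = 7$)
$G{\left(v \right)} = 165$ ($G{\left(v \right)} = 8 \left(\frac{61}{8} - -13\right) = 8 \left(\frac{61}{8} + 13\right) = 8 \cdot \frac{165}{8} = 165$)
$126 G{\left(H \right)} = 126 \cdot 165 = 20790$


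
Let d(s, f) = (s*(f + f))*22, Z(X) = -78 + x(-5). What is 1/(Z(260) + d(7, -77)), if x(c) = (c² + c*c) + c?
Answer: -1/23749 ≈ -4.2107e-5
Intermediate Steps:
x(c) = c + 2*c² (x(c) = (c² + c²) + c = 2*c² + c = c + 2*c²)
Z(X) = -33 (Z(X) = -78 - 5*(1 + 2*(-5)) = -78 - 5*(1 - 10) = -78 - 5*(-9) = -78 + 45 = -33)
d(s, f) = 44*f*s (d(s, f) = (s*(2*f))*22 = (2*f*s)*22 = 44*f*s)
1/(Z(260) + d(7, -77)) = 1/(-33 + 44*(-77)*7) = 1/(-33 - 23716) = 1/(-23749) = -1/23749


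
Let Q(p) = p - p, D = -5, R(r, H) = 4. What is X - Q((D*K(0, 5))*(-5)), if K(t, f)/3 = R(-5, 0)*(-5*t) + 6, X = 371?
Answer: 371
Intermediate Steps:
K(t, f) = 18 - 60*t (K(t, f) = 3*(4*(-5*t) + 6) = 3*(-20*t + 6) = 3*(6 - 20*t) = 18 - 60*t)
Q(p) = 0
X - Q((D*K(0, 5))*(-5)) = 371 - 1*0 = 371 + 0 = 371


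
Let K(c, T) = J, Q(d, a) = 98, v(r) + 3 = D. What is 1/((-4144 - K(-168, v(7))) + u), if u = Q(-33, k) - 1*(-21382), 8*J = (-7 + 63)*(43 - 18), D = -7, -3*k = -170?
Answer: 1/17161 ≈ 5.8272e-5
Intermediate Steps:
k = 170/3 (k = -⅓*(-170) = 170/3 ≈ 56.667)
v(r) = -10 (v(r) = -3 - 7 = -10)
J = 175 (J = ((-7 + 63)*(43 - 18))/8 = (56*25)/8 = (⅛)*1400 = 175)
u = 21480 (u = 98 - 1*(-21382) = 98 + 21382 = 21480)
K(c, T) = 175
1/((-4144 - K(-168, v(7))) + u) = 1/((-4144 - 1*175) + 21480) = 1/((-4144 - 175) + 21480) = 1/(-4319 + 21480) = 1/17161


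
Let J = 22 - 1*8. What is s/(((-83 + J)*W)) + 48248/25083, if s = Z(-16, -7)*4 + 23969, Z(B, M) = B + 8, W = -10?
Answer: 211234297/5769090 ≈ 36.615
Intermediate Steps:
Z(B, M) = 8 + B
J = 14 (J = 22 - 8 = 14)
s = 23937 (s = (8 - 16)*4 + 23969 = -8*4 + 23969 = -32 + 23969 = 23937)
s/(((-83 + J)*W)) + 48248/25083 = 23937/(((-83 + 14)*(-10))) + 48248/25083 = 23937/((-69*(-10))) + 48248*(1/25083) = 23937/690 + 48248/25083 = 23937*(1/690) + 48248/25083 = 7979/230 + 48248/25083 = 211234297/5769090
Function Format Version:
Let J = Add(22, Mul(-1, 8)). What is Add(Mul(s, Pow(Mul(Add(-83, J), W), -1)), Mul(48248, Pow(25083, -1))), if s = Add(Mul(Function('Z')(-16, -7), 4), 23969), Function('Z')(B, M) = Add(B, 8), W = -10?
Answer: Rational(211234297, 5769090) ≈ 36.615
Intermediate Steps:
Function('Z')(B, M) = Add(8, B)
J = 14 (J = Add(22, -8) = 14)
s = 23937 (s = Add(Mul(Add(8, -16), 4), 23969) = Add(Mul(-8, 4), 23969) = Add(-32, 23969) = 23937)
Add(Mul(s, Pow(Mul(Add(-83, J), W), -1)), Mul(48248, Pow(25083, -1))) = Add(Mul(23937, Pow(Mul(Add(-83, 14), -10), -1)), Mul(48248, Pow(25083, -1))) = Add(Mul(23937, Pow(Mul(-69, -10), -1)), Mul(48248, Rational(1, 25083))) = Add(Mul(23937, Pow(690, -1)), Rational(48248, 25083)) = Add(Mul(23937, Rational(1, 690)), Rational(48248, 25083)) = Add(Rational(7979, 230), Rational(48248, 25083)) = Rational(211234297, 5769090)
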